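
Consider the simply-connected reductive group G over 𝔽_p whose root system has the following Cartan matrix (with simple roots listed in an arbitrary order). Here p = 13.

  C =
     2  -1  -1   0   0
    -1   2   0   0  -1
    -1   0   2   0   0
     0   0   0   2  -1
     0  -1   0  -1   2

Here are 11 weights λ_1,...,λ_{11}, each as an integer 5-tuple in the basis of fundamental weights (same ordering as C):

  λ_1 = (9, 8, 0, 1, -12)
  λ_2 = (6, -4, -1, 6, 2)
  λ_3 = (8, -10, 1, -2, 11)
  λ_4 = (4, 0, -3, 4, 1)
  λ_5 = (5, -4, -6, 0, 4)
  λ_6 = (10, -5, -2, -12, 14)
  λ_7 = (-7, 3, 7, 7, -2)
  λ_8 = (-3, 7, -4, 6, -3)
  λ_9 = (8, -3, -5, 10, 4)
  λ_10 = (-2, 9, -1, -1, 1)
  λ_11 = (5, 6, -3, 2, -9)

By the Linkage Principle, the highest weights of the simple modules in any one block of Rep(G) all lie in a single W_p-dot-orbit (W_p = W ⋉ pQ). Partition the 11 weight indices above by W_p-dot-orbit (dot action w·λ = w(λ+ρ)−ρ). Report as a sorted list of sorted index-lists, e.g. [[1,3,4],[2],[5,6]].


A_5 Cartan matrix, 5 simple roots permuted; ρ=(1,1,1,1,1).

Folding the 11 weights λ_j+ρ into Ā_13 (reps in the given 5-coord order):

    λ_1 → (2, 2, 6, 2, 0)
    λ_2 → (3, 3, 1, 6, 0)
    λ_3 → (0, 9, 1, 0, 2)
    λ_4 → (3, 1, 2, 5, 2)
    λ_5 → (2, 1, 3, 1, 2)
    λ_6 → (2, 2, 6, 2, 0)
    λ_7 → (3, 1, 2, 5, 2)
    λ_8 → (3, 1, 2, 5, 2)
    λ_9 → (2, 1, 3, 1, 2)
    λ_10 → (0, 9, 1, 0, 2)
    λ_11 → (3, 1, 2, 5, 2)

Grouping the 11 weights by Ā_13-representative: 5 linkage classes.

[[1, 6], [2], [3, 10], [4, 7, 8, 11], [5, 9]]


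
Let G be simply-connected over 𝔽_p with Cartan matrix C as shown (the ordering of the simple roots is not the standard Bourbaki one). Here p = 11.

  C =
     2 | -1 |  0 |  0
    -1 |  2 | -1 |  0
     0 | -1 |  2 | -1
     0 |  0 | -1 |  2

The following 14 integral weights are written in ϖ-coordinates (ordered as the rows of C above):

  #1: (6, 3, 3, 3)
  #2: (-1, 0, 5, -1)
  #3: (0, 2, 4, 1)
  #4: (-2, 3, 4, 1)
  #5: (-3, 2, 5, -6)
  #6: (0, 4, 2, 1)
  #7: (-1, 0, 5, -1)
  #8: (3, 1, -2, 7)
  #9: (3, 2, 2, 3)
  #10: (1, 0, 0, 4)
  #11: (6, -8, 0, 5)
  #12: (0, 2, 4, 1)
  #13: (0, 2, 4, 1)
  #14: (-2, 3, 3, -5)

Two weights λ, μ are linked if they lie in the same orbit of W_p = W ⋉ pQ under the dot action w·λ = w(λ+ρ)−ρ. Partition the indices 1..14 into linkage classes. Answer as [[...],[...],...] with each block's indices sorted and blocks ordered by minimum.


Cartan matrix: type A_4 (|W|=120); un-permuting the 4 rows.

Folding the 14 weights λ_j+ρ into Ā_11 (reps in the given 4-coord order):

    λ_1 → (1, 3, 0, 4)
    λ_2 → (0, 1, 6, 0)
    λ_3 → (1, 3, 5, 2)
    λ_4 → (1, 3, 5, 2)
    λ_5 → (2, 1, 1, 5)
    λ_6 → (1, 5, 3, 2)
    λ_7 → (0, 1, 6, 0)
    λ_8 → (2, 1, 1, 5)
    λ_9 → (1, 3, 3, 1)
    λ_10 → (2, 1, 1, 5)
    λ_11 → (0, 1, 6, 0)
    λ_12 → (1, 3, 5, 2)
    λ_13 → (1, 3, 5, 2)
    λ_14 → (1, 3, 0, 4)

Grouping the 14 weights by Ā_11-representative: 6 linkage classes.

[[1, 14], [2, 7, 11], [3, 4, 12, 13], [5, 8, 10], [6], [9]]


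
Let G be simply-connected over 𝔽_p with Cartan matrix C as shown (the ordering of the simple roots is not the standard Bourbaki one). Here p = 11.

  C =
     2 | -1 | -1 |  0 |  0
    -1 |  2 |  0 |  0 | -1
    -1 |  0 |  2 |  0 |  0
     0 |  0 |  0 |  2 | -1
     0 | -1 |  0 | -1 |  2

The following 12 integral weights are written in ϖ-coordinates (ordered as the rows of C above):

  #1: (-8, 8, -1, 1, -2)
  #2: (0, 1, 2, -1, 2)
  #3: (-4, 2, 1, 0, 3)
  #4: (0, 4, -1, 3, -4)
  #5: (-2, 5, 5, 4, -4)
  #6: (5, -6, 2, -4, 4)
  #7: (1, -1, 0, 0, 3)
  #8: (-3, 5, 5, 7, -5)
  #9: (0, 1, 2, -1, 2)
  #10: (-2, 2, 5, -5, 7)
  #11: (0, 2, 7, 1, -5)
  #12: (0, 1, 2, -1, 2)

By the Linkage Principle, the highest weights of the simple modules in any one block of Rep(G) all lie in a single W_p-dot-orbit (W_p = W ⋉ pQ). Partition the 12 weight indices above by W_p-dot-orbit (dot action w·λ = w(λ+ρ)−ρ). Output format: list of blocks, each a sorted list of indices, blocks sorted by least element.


Type A_5, rank 5, |W|=720; reorder rows/cols to standard.

Ā_11 reps of the 12 weights (A_5, coords as presented):

  λ_1+ρ ↦ (0, 1, 7, 1, 1) · λ_2+ρ ↦ (1, 2, 3, 0, 3) · λ_3+ρ ↦ (2, 0, 1, 1, 4) · λ_4+ρ ↦ (1, 2, 0, 1, 3) · λ_5+ρ ↦ (1, 2, 3, 0, 3) · λ_6+ρ ↦ (1, 2, 3, 0, 3) · λ_7+ρ ↦ (2, 0, 1, 1, 4) · λ_8+ρ ↦ (2, 0, 1, 1, 4) · λ_9+ρ ↦ (1, 2, 3, 0, 3) · λ_10+ρ ↦ (1, 2, 0, 1, 3) · λ_11+ρ ↦ (0, 1, 7, 1, 1) · λ_12+ρ ↦ (1, 2, 3, 0, 3)

Grouping the 12 weights by Ā_11-representative: 4 linkage classes.

[[1, 11], [2, 5, 6, 9, 12], [3, 7, 8], [4, 10]]


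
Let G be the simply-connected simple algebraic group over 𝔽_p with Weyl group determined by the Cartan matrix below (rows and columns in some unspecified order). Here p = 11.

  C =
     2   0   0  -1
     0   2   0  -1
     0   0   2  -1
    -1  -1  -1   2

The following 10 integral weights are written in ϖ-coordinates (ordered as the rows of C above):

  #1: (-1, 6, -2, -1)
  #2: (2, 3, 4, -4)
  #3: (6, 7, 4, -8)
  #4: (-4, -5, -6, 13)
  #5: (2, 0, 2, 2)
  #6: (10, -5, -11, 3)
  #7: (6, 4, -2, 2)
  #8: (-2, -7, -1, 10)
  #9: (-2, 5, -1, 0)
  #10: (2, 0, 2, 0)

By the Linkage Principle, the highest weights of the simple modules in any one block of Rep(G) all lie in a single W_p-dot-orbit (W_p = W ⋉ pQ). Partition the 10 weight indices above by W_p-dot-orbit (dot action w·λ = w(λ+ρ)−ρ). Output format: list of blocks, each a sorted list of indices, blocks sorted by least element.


D_4 Cartan matrix, 4 simple roots permuted; ρ=(1,1,1,1).

Each λ_j+ρ reduced to Ā_11; 4-tuples below use C's row order:

  [1] (1, 6, 0, 0) · [2] (0, 1, 2, 3) · [3] (0, 1, 2, 3) · [4] (0, 1, 2, 3) · [5] (3, 1, 3, 1) · [6] (1, 6, 0, 0) · [7] (3, 1, 3, 1) · [8] (1, 6, 0, 0) · [9] (1, 6, 0, 0) · [10] (3, 1, 3, 1)

Linkage partition of the 10 weights (3 classes, p=11):

[[1, 6, 8, 9], [2, 3, 4], [5, 7, 10]]


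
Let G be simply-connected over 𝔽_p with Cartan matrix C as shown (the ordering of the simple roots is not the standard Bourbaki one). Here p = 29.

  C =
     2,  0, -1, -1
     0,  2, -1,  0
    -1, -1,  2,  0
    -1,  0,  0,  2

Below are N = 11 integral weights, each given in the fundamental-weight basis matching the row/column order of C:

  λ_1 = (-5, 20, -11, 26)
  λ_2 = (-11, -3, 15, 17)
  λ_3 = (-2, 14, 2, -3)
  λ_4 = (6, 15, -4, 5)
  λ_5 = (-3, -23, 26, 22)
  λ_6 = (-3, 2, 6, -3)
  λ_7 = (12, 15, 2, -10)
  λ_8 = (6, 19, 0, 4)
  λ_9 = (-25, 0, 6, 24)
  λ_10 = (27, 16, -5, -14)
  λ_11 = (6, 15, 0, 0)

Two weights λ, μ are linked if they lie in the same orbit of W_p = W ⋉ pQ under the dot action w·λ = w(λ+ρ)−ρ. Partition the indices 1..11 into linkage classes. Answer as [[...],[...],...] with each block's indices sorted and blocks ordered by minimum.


C ↔ A_4 under row/col permutation; |W(A_4)| = 120.

Folding the 11 weights λ_j+ρ into Ā_29 (reps in the given 4-coord order):

  λ_1 → (10, 2, 4, 8);  λ_2 → (10, 2, 4, 8);  λ_3 → (2, 15, 0, 1);  λ_4 → (4, 13, 3, 6);  λ_5 → (2, 3, 3, 2);  λ_6 → (2, 3, 3, 2);  λ_7 → (4, 13, 3, 6);  λ_8 → (7, 16, 1, 1);  λ_9 → (7, 16, 1, 1);  λ_10 → (11, 1, 4, 1);  λ_11 → (7, 16, 1, 1)

The 11 indices split into 6 linkage classes (same alcove rep ⇔ same W_29-dot-orbit):

[[1, 2], [3], [4, 7], [5, 6], [8, 9, 11], [10]]


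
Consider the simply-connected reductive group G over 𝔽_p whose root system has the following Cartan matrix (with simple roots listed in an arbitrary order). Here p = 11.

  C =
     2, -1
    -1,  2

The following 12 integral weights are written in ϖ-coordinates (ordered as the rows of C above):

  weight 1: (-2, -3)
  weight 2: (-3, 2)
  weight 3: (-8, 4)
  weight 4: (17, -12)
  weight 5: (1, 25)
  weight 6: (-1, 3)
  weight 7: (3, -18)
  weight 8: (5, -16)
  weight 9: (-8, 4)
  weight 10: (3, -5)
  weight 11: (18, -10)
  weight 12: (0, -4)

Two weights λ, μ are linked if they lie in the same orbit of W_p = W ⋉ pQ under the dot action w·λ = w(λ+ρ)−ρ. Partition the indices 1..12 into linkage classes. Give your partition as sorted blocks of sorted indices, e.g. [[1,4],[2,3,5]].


Type A_2, rank 2, |W|=6; reorder rows/cols to standard.

Ā_11 reps of the 12 weights (A_2, coords as presented):

  1: (2, 1);  2: (2, 1);  3: (5, 2);  4: (0, 4);  5: (5, 2);  6: (0, 4);  7: (5, 2);  8: (5, 2);  9: (5, 2);  10: (0, 4);  11: (2, 1);  12: (2, 1)

Grouping the 12 weights by Ā_11-representative: 3 linkage classes.

[[1, 2, 11, 12], [3, 5, 7, 8, 9], [4, 6, 10]]


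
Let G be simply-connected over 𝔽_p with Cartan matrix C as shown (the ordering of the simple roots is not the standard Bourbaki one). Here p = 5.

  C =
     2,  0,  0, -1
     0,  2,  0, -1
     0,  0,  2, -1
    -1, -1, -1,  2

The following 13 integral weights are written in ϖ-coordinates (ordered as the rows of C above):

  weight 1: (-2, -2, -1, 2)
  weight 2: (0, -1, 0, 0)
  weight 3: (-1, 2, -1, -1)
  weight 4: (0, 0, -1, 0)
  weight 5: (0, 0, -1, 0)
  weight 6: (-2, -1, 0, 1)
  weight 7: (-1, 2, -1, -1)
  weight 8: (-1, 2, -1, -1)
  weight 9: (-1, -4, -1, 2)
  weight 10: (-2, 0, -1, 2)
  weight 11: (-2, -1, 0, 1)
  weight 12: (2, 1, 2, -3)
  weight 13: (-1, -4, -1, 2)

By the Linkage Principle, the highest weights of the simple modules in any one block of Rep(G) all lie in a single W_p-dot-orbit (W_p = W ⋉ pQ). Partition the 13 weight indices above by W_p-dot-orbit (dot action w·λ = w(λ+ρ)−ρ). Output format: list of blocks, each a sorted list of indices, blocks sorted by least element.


Cartan matrix: type D_4 (|W|=192); un-permuting the 4 rows.

W_5-reps of the 13 weights in Ā_5 (same 4-coord order as C):

  λ_1+ρ ↦ (1, 1, 0, 1)
  λ_2+ρ ↦ (1, 0, 1, 1)
  λ_3+ρ ↦ (0, 3, 0, 0)
  λ_4+ρ ↦ (1, 1, 0, 1)
  λ_5+ρ ↦ (1, 1, 0, 1)
  λ_6+ρ ↦ (1, 0, 1, 1)
  λ_7+ρ ↦ (0, 3, 0, 0)
  λ_8+ρ ↦ (0, 3, 0, 0)
  λ_9+ρ ↦ (0, 3, 0, 0)
  λ_10+ρ ↦ (1, 1, 0, 1)
  λ_11+ρ ↦ (1, 0, 1, 1)
  λ_12+ρ ↦ (1, 0, 1, 1)
  λ_13+ρ ↦ (0, 3, 0, 0)

These 13 weights hit 3 W_5-dot-orbits; sizes (4, 4, 5):

[[1, 4, 5, 10], [2, 6, 11, 12], [3, 7, 8, 9, 13]]


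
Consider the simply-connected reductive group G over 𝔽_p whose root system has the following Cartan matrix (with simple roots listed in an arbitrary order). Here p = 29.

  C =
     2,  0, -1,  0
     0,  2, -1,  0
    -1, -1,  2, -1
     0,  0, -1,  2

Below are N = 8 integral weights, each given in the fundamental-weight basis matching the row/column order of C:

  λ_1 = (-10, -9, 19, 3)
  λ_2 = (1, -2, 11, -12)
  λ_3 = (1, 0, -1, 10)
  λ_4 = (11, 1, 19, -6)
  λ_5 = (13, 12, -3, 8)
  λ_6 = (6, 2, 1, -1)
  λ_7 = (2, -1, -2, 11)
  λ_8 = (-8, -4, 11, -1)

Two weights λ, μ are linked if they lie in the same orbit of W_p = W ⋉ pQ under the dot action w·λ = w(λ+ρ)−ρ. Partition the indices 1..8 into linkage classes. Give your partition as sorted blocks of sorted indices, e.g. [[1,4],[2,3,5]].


Dynkin diagram of C (from the 6 off-diagonal −1 entries): D_4.

Alcove-folded reps (p=29, 8 weights, presented ϖ-order):

  λ_1 → (9, 8, 3, 4) · λ_2 → (2, 1, 0, 11) · λ_3 → (2, 1, 0, 11) · λ_4 → (7, 3, 2, 0) · λ_5 → (9, 8, 3, 4) · λ_6 → (7, 3, 2, 0) · λ_7 → (2, 1, 0, 11) · λ_8 → (7, 3, 2, 0)

Partition of {1..8} into 3 W_29-dot-orbits:

[[1, 5], [2, 3, 7], [4, 6, 8]]


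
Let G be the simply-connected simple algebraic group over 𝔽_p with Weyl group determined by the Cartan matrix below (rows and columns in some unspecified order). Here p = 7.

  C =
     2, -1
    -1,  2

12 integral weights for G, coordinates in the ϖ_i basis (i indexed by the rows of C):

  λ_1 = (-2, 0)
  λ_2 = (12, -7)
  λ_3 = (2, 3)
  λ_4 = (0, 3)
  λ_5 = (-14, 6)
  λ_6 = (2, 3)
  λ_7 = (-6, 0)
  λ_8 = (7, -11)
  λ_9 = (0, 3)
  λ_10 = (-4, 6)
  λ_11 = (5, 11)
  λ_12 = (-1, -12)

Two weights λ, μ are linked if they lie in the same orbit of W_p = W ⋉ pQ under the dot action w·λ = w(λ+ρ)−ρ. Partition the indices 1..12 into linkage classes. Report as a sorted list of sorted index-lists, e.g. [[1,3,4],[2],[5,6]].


A_2 Cartan matrix, 2 simple roots permuted; ρ=(1,1).

Alcove-folded reps (p=7, 12 weights, presented ϖ-order):

    λ_1+ρ ↦ (1, 0)
    λ_2+ρ ↦ (1, 0)
    λ_3+ρ ↦ (3, 4)
    λ_4+ρ ↦ (1, 4)
    λ_5+ρ ↦ (1, 0)
    λ_6+ρ ↦ (3, 4)
    λ_7+ρ ↦ (1, 4)
    λ_8+ρ ↦ (1, 4)
    λ_9+ρ ↦ (1, 4)
    λ_10+ρ ↦ (3, 4)
    λ_11+ρ ↦ (1, 4)
    λ_12+ρ ↦ (3, 4)

The 12 indices split into 3 linkage classes (same alcove rep ⇔ same W_7-dot-orbit):

[[1, 2, 5], [3, 6, 10, 12], [4, 7, 8, 9, 11]]


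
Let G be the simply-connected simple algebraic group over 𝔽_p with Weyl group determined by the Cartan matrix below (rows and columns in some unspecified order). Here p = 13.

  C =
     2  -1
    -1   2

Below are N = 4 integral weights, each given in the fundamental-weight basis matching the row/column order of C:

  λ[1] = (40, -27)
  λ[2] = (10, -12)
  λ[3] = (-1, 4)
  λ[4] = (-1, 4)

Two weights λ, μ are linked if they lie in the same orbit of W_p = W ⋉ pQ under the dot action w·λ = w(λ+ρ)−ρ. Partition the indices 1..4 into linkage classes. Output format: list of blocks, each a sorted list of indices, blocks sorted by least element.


Cartan matrix: type A_2 (|W|=6); un-permuting the 2 rows.

Each λ_j+ρ reduced to Ā_13; 2-tuples below use C's row order:

  1: (0, 11) · 2: (0, 11) · 3: (0, 5) · 4: (0, 5)

Partition of {1..4} into 2 W_13-dot-orbits:

[[1, 2], [3, 4]]


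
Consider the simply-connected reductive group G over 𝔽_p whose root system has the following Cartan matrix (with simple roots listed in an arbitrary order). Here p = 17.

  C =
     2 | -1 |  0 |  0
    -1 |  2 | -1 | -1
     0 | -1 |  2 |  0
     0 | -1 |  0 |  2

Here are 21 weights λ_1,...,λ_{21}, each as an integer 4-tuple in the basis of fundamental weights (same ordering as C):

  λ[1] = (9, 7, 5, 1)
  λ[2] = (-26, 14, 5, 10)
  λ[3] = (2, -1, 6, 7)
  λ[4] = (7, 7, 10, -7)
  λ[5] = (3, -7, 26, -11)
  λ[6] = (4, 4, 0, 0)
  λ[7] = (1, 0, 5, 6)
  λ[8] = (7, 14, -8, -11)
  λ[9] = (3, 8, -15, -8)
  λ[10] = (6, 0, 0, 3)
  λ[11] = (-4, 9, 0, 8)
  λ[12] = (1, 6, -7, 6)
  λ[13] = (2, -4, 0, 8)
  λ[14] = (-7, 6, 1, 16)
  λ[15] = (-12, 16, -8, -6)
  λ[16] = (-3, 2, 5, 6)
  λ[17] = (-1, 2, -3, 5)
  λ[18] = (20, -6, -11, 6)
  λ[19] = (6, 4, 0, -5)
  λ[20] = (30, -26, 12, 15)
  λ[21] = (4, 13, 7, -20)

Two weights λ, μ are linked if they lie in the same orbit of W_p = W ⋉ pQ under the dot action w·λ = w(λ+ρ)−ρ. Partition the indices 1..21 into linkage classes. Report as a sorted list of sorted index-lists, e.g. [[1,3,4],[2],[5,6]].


Root system D_4: the 4×4 matrix C matches after relabeling.

Alcove-folded reps (p=17, 21 weights, presented ϖ-order):

  [1] (0, 1, 2, 6);  [2] (2, 4, 1, 4);  [3] (2, 1, 6, 7);  [4] (2, 4, 1, 4);  [5] (2, 4, 1, 4);  [6] (5, 5, 1, 1);  [7] (2, 1, 6, 7);  [8] (2, 4, 1, 4);  [9] (7, 1, 1, 4);  [10] (7, 1, 1, 4);  [11] (0, 1, 2, 6);  [12] (2, 1, 6, 7);  [13] (0, 1, 2, 6);  [14] (2, 1, 6, 7);  [15] (5, 5, 1, 1);  [16] (2, 1, 6, 7);  [17] (0, 1, 2, 6);  [18] (2, 4, 1, 4);  [19] (7, 1, 1, 4);  [20] (7, 1, 1, 4);  [21] (3, 2, 0, 7)

The 21 indices split into 6 linkage classes (same alcove rep ⇔ same W_17-dot-orbit):

[[1, 11, 13, 17], [2, 4, 5, 8, 18], [3, 7, 12, 14, 16], [6, 15], [9, 10, 19, 20], [21]]


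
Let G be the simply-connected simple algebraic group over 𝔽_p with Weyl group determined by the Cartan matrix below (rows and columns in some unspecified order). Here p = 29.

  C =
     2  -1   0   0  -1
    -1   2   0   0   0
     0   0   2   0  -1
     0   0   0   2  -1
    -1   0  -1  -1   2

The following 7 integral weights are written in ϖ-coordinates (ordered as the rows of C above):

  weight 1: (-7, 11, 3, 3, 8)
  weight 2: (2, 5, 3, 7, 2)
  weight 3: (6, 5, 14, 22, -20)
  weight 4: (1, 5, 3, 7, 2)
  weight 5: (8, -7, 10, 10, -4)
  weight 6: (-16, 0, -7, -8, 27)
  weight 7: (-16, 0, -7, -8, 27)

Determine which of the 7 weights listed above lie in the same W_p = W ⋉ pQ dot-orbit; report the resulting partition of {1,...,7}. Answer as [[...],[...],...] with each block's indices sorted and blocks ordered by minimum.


D_5 Cartan matrix, 5 simple roots permuted; ρ=(1,1,1,1,1).

W_29-reps of the 7 weights in Ā_29 (same 5-coord order as C):

  λ_1+ρ ↦ (3, 6, 4, 4, 3) · λ_2+ρ ↦ (2, 6, 4, 8, 3) · λ_3+ρ ↦ (3, 6, 4, 4, 3) · λ_4+ρ ↦ (2, 6, 4, 8, 3) · λ_5+ρ ↦ (0, 6, 8, 8, 3) · λ_6+ρ ↦ (1, 14, 6, 7, 0) · λ_7+ρ ↦ (1, 14, 6, 7, 0)

4 distinct reps among the 7 weights ⇒ 4 W_29-linkage classes:

[[1, 3], [2, 4], [5], [6, 7]]


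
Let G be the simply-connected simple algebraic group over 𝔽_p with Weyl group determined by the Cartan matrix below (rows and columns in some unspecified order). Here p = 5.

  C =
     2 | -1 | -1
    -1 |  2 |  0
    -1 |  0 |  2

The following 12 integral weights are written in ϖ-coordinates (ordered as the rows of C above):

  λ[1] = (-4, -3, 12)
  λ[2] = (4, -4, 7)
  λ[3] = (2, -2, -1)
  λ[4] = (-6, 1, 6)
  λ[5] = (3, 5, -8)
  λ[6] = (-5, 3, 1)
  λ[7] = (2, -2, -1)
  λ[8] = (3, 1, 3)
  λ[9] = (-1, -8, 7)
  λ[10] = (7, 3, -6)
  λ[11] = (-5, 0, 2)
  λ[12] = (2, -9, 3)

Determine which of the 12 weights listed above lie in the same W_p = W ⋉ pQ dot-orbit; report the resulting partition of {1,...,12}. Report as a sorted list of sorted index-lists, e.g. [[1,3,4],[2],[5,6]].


C ↔ A_3 under row/col permutation; |W(A_3)| = 24.

λ_j+ρ reflected into Ā_5 (⟨·,θ^∨⟩≤5); 3-tuples as given:

  [1] (0, 2, 3)
  [2] (0, 2, 3)
  [3] (2, 1, 0)
  [4] (2, 1, 0)
  [5] (0, 2, 1)
  [6] (2, 0, 2)
  [7] (2, 1, 0)
  [8] (0, 3, 1)
  [9] (2, 1, 0)
  [10] (2, 1, 0)
  [11] (0, 3, 1)
  [12] (2, 0, 2)

5 distinct reps among the 12 weights ⇒ 5 W_5-linkage classes:

[[1, 2], [3, 4, 7, 9, 10], [5], [6, 12], [8, 11]]


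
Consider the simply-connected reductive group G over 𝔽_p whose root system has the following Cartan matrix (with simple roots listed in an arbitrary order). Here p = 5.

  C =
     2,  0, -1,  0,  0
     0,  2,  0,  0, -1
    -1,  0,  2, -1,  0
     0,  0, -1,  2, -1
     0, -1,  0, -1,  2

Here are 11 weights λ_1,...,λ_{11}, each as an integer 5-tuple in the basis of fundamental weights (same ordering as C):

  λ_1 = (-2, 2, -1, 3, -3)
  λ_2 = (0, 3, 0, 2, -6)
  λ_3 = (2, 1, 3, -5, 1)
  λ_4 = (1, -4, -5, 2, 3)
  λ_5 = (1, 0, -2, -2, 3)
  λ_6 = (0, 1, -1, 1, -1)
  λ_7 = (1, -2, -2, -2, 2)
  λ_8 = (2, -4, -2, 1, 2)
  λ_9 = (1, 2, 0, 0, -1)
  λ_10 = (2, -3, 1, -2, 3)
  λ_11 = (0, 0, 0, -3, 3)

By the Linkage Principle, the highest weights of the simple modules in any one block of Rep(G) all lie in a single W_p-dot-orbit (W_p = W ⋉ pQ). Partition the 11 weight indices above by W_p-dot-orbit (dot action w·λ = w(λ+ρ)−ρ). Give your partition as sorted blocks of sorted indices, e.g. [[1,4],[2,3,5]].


Root system A_5: the 5×5 matrix C matches after relabeling.

Alcove-folded reps (p=5, 11 weights, presented ϖ-order):

  1: (0, 1, 1, 1, 2);  2: (0, 1, 1, 1, 2);  3: (1, 2, 0, 2, 0);  4: (0, 1, 1, 1, 0);  5: (0, 1, 1, 1, 2);  6: (1, 2, 0, 2, 0);  7: (0, 1, 1, 1, 0);  8: (0, 1, 1, 1, 0);  9: (0, 1, 1, 1, 0);  10: (0, 1, 1, 1, 0);  11: (0, 1, 1, 1, 2)

Linkage partition of the 11 weights (3 classes, p=5):

[[1, 2, 5, 11], [3, 6], [4, 7, 8, 9, 10]]


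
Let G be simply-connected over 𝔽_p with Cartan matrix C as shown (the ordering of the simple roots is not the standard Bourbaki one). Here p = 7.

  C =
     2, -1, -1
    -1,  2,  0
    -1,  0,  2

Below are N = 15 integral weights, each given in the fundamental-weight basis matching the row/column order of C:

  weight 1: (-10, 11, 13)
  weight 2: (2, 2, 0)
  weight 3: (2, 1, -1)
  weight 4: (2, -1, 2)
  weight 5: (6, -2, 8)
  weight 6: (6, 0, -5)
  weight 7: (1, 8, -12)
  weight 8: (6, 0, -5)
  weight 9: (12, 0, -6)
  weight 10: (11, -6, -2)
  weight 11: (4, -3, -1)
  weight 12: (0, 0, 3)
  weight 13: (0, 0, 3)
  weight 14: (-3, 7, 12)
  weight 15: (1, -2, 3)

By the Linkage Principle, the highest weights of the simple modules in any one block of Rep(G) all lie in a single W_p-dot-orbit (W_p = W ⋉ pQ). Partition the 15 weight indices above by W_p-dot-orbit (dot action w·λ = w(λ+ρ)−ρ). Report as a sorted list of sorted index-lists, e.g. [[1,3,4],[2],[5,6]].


Root system A_3: the 3×3 matrix C matches after relabeling.

Alcove-folded reps (p=7, 15 weights, presented ϖ-order):

  [1] (3, 2, 0);  [2] (3, 3, 1);  [3] (3, 2, 0);  [4] (3, 0, 3);  [5] (0, 5, 1);  [6] (3, 0, 3);  [7] (3, 2, 0);  [8] (3, 0, 3);  [9] (0, 5, 1);  [10] (2, 0, 4);  [11] (3, 2, 0);  [12] (1, 1, 4);  [13] (1, 1, 4);  [14] (1, 1, 4);  [15] (1, 1, 4)

6 distinct reps among the 15 weights ⇒ 6 W_7-linkage classes:

[[1, 3, 7, 11], [2], [4, 6, 8], [5, 9], [10], [12, 13, 14, 15]]


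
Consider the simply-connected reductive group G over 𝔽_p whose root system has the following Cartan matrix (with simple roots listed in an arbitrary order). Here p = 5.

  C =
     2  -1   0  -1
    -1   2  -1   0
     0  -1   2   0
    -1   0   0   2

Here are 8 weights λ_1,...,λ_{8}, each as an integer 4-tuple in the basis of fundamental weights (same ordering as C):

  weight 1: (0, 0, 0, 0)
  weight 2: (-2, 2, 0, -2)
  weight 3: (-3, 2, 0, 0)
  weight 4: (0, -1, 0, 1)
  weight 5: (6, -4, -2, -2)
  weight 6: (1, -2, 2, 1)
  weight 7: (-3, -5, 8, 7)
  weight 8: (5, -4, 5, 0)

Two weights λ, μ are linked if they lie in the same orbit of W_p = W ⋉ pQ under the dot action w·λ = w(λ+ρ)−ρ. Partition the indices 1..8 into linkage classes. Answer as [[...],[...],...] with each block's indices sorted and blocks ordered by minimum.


Root system A_4: the 4×4 matrix C matches after relabeling.

Alcove-folded reps (p=5, 8 weights, presented ϖ-order):

  [1] (1, 1, 1, 1) · [2] (1, 1, 1, 1) · [3] (1, 1, 1, 1) · [4] (1, 0, 1, 2) · [5] (1, 1, 1, 1) · [6] (1, 1, 1, 1) · [7] (1, 0, 1, 2) · [8] (1, 0, 1, 2)

Partition of {1..8} into 2 W_5-dot-orbits:

[[1, 2, 3, 5, 6], [4, 7, 8]]


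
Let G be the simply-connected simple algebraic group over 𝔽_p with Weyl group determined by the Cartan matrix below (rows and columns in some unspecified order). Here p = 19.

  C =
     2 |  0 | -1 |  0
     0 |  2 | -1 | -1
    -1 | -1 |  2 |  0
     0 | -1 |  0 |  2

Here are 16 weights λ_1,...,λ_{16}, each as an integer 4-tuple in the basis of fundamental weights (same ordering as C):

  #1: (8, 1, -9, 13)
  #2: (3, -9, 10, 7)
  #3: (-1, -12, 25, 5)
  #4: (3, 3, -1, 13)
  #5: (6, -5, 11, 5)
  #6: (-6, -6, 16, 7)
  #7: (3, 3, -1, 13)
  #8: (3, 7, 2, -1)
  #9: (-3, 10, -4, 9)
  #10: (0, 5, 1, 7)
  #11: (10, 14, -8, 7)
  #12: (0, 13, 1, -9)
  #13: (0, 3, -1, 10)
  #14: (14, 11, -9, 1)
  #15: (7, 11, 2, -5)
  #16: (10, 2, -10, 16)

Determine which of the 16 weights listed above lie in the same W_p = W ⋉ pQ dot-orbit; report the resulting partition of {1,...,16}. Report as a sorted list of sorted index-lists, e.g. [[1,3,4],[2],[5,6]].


Root system A_4: the 4×4 matrix C matches after relabeling.

Each λ_j+ρ reduced to Ā_19; 4-tuples below use C's row order:

  λ_1 → (1, 6, 2, 8);  λ_2 → (4, 8, 3, 0);  λ_3 → (5, 4, 8, 0);  λ_4 → (1, 4, 0, 11);  λ_5 → (5, 4, 8, 0);  λ_6 → (4, 5, 7, 2);  λ_7 → (1, 4, 0, 11);  λ_8 → (4, 8, 3, 0);  λ_9 → (1, 6, 2, 8);  λ_10 → (1, 6, 2, 8);  λ_11 → (4, 8, 3, 0);  λ_12 → (1, 6, 2, 8);  λ_13 → (1, 4, 0, 11);  λ_14 → (5, 4, 8, 0);  λ_15 → (4, 8, 3, 0);  λ_16 → (1, 6, 2, 8)

Grouping the 16 weights by Ā_19-representative: 5 linkage classes.

[[1, 9, 10, 12, 16], [2, 8, 11, 15], [3, 5, 14], [4, 7, 13], [6]]


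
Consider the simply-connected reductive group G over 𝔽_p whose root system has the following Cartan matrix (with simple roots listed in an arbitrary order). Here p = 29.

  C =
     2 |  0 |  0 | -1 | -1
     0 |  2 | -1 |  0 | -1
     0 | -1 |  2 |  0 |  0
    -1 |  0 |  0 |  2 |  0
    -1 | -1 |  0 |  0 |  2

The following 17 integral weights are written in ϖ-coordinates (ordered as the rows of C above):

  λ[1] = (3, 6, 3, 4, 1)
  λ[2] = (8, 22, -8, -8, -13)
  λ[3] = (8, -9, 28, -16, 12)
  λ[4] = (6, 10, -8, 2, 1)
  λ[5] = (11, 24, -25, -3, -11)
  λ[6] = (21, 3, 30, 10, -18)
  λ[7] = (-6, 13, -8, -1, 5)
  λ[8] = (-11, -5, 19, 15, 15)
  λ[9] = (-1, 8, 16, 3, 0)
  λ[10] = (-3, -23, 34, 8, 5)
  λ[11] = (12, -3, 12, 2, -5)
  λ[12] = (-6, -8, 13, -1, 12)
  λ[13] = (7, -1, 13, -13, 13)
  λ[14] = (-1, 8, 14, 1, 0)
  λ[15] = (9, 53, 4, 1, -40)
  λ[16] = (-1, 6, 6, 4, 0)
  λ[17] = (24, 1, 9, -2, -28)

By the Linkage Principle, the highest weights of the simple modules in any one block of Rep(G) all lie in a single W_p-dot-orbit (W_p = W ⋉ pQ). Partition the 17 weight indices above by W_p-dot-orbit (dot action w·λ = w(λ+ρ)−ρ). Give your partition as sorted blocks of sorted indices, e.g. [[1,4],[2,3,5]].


C ↔ A_5 under row/col permutation; |W(A_5)| = 720.

Alcove-folded reps (p=29, 17 weights, presented ϖ-order):

  λ_1 → (4, 7, 4, 5, 2)
  λ_2 → (7, 4, 7, 3, 2)
  λ_3 → (0, 7, 7, 5, 1)
  λ_4 → (7, 4, 7, 3, 2)
  λ_5 → (0, 9, 15, 2, 1)
  λ_6 → (4, 7, 4, 5, 2)
  λ_7 → (0, 7, 7, 5, 1)
  λ_8 → (7, 4, 7, 3, 2)
  λ_9 → (0, 9, 15, 2, 1)
  λ_10 → (7, 4, 7, 3, 2)
  λ_11 → (7, 4, 7, 3, 2)
  λ_12 → (0, 7, 7, 5, 1)
  λ_13 → (4, 0, 7, 1, 10)
  λ_14 → (0, 9, 15, 2, 1)
  λ_15 → (0, 9, 15, 2, 1)
  λ_16 → (0, 7, 7, 5, 1)
  λ_17 → (0, 9, 15, 2, 1)

Linkage partition of the 17 weights (5 classes, p=29):

[[1, 6], [2, 4, 8, 10, 11], [3, 7, 12, 16], [5, 9, 14, 15, 17], [13]]


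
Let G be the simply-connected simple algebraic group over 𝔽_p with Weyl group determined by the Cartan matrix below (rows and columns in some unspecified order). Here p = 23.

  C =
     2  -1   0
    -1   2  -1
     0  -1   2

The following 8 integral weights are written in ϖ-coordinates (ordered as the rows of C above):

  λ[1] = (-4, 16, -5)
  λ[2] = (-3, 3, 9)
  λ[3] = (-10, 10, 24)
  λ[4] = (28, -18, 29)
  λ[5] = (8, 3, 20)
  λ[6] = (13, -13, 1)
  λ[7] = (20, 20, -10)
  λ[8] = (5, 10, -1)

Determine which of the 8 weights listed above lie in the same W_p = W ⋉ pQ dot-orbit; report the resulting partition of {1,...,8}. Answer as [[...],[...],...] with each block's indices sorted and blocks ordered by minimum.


Dynkin diagram of C (from the 4 off-diagonal −1 entries): A_3.

W_23-reps of the 8 weights in Ā_23 (same 3-coord order as C):

  λ_1 → (3, 10, 4) · λ_2 → (2, 2, 10) · λ_3 → (2, 2, 10) · λ_4 → (7, 4, 6) · λ_5 → (2, 2, 10) · λ_6 → (2, 2, 10) · λ_7 → (2, 2, 10) · λ_8 → (6, 11, 0)

4 distinct reps among the 8 weights ⇒ 4 W_23-linkage classes:

[[1], [2, 3, 5, 6, 7], [4], [8]]


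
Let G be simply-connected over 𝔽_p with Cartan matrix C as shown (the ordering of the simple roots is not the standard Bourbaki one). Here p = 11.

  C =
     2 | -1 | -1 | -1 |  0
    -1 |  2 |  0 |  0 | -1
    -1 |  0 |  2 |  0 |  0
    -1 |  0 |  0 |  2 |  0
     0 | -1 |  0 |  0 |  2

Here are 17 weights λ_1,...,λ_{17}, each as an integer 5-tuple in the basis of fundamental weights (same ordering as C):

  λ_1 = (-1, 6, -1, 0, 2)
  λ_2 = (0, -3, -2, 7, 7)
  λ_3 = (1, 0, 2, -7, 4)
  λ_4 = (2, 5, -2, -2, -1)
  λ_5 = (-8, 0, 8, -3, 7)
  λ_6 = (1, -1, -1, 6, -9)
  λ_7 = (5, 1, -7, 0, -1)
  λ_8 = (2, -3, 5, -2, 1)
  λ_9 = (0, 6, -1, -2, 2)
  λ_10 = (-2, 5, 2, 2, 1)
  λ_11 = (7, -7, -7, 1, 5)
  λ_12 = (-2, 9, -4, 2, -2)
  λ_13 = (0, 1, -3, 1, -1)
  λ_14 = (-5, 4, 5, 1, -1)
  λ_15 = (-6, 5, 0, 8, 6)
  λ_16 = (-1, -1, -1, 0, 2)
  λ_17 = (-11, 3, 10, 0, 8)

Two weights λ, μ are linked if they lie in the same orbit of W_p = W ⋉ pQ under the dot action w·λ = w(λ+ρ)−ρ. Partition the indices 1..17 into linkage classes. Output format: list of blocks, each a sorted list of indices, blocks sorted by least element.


Dynkin diagram of C (from the 8 off-diagonal −1 entries): D_5.

Ā_11 reps of the 17 weights (D_5, coords as presented):

  λ_1+ρ ↦ (0, 0, 0, 1, 3) · λ_2+ρ ↦ (1, 1, 2, 3, 2) · λ_3+ρ ↦ (0, 3, 1, 2, 2) · λ_4+ρ ↦ (1, 1, 1, 1, 0) · λ_5+ρ ↦ (0, 2, 6, 1, 0) · λ_6+ρ ↦ (0, 2, 6, 1, 0) · λ_7+ρ ↦ (0, 2, 6, 1, 0) · λ_8+ρ ↦ (0, 2, 6, 1, 0) · λ_9+ρ ↦ (0, 0, 0, 1, 3) · λ_10+ρ ↦ (1, 1, 1, 1, 0) · λ_11+ρ ↦ (2, 1, 2, 2, 0) · λ_12+ρ ↦ (1, 1, 1, 1, 0) · λ_13+ρ ↦ (1, 1, 1, 1, 0) · λ_14+ρ ↦ (2, 1, 2, 2, 0) · λ_15+ρ ↦ (2, 1, 2, 2, 0) · λ_16+ρ ↦ (0, 0, 0, 1, 3) · λ_17+ρ ↦ (2, 1, 2, 2, 0)

These 17 weights hit 6 W_11-dot-orbits; sizes (3, 1, 1, 4, 4, 4):

[[1, 9, 16], [2], [3], [4, 10, 12, 13], [5, 6, 7, 8], [11, 14, 15, 17]]


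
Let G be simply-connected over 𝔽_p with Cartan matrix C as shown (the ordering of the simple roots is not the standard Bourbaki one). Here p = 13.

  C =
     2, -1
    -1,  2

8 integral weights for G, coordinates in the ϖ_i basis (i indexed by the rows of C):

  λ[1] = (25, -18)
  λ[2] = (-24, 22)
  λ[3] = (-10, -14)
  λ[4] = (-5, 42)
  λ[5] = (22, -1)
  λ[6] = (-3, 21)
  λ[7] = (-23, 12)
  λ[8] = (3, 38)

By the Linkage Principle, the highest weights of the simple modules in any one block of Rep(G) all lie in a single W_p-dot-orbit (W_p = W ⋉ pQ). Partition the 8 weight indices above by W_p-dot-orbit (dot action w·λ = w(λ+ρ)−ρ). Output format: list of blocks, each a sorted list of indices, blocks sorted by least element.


Type A_2, rank 2, |W|=6; reorder rows/cols to standard.

Alcove-folded reps (p=13, 8 weights, presented ϖ-order):

  λ_1 → (4, 0)
  λ_2 → (3, 10)
  λ_3 → (4, 0)
  λ_4 → (4, 0)
  λ_5 → (3, 10)
  λ_6 → (7, 4)
  λ_7 → (4, 0)
  λ_8 → (4, 0)

Linkage partition of the 8 weights (3 classes, p=13):

[[1, 3, 4, 7, 8], [2, 5], [6]]


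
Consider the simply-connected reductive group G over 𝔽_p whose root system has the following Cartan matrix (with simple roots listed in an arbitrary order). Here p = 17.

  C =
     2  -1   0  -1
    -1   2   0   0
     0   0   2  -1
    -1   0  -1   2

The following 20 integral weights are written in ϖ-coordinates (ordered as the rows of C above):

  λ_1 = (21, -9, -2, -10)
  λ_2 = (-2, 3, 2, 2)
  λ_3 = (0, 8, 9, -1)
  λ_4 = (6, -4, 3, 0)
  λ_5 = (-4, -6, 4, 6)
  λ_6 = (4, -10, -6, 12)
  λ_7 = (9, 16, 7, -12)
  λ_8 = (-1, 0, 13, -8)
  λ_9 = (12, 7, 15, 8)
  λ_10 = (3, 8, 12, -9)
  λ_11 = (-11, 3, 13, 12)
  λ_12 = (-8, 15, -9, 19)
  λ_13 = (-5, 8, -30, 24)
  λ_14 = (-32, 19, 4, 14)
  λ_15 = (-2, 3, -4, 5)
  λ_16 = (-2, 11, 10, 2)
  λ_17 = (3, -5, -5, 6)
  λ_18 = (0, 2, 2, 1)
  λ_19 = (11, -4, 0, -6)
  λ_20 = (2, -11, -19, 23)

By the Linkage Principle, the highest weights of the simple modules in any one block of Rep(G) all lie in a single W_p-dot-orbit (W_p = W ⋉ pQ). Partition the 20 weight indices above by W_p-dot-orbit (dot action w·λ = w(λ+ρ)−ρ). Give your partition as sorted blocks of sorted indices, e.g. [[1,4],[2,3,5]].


C ↔ A_4 under row/col permutation; |W(A_4)| = 120.

W_17-reps of the 20 weights in Ā_17 (same 4-coord order as C):

  λ_1+ρ ↦ (4, 3, 4, 1) · λ_2+ρ ↦ (1, 3, 3, 2) · λ_3+ρ ↦ (1, 6, 7, 0) · λ_4+ρ ↦ (4, 3, 4, 1) · λ_5+ρ ↦ (4, 3, 4, 1) · λ_6+ρ ↦ (4, 4, 4, 4) · λ_7+ρ ↦ (1, 6, 7, 0) · λ_8+ρ ↦ (1, 6, 7, 0) · λ_9+ρ ↦ (4, 4, 4, 4) · λ_10+ρ ↦ (4, 4, 4, 4) · λ_11+ρ ↦ (0, 4, 4, 3) · λ_12+ρ ↦ (4, 3, 4, 1) · λ_13+ρ ↦ (4, 4, 4, 4) · λ_14+ρ ↦ (1, 3, 3, 2) · λ_15+ρ ↦ (1, 3, 3, 2) · λ_16+ρ ↦ (1, 3, 3, 2) · λ_17+ρ ↦ (0, 4, 4, 3) · λ_18+ρ ↦ (1, 3, 3, 2) · λ_19+ρ ↦ (4, 3, 4, 1) · λ_20+ρ ↦ (1, 6, 7, 0)

Linkage partition of the 20 weights (5 classes, p=17):

[[1, 4, 5, 12, 19], [2, 14, 15, 16, 18], [3, 7, 8, 20], [6, 9, 10, 13], [11, 17]]


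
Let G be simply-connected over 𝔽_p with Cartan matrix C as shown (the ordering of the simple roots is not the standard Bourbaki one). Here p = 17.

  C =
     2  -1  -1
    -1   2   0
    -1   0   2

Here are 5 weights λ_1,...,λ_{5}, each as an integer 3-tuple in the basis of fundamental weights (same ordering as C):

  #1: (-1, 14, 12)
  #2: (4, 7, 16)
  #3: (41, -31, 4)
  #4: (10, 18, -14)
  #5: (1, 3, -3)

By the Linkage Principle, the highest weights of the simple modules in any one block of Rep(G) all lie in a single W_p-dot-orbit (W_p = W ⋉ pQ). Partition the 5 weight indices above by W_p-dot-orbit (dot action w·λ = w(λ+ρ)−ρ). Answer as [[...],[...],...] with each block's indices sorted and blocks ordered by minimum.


A_3 Cartan matrix, 3 simple roots permuted; ρ=(1,1,1).

W_17-reps of the 5 weights in Ā_17 (same 3-coord order as C):

  λ_1+ρ ↦ (0, 4, 2)
  λ_2+ρ ↦ (0, 5, 4)
  λ_3+ρ ↦ (0, 5, 4)
  λ_4+ρ ↦ (0, 4, 2)
  λ_5+ρ ↦ (0, 4, 2)

These 5 weights hit 2 W_17-dot-orbits; sizes (3, 2):

[[1, 4, 5], [2, 3]]


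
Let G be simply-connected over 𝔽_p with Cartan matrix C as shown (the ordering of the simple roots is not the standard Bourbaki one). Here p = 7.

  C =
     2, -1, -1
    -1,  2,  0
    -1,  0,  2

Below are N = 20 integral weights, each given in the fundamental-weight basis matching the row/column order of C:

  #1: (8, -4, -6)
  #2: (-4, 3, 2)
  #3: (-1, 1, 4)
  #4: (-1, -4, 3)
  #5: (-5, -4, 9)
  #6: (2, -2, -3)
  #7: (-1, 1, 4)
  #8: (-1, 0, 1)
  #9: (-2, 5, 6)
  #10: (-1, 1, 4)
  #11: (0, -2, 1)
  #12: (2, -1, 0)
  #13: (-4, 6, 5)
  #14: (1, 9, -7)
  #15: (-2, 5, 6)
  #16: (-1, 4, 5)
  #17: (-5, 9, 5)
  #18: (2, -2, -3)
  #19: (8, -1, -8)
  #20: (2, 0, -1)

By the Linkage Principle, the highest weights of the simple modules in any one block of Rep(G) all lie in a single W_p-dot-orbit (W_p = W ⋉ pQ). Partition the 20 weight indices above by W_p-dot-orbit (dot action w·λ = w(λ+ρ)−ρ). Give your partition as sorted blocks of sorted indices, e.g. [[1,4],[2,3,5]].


Cartan matrix: type A_3 (|W|=24); un-permuting the 3 rows.

Alcove-folded reps (p=7, 20 weights, presented ϖ-order):

  λ_1+ρ ↦ (1, 1, 3);  λ_2+ρ ↦ (3, 1, 0);  λ_3+ρ ↦ (0, 2, 5);  λ_4+ρ ↦ (3, 0, 1);  λ_5+ρ ↦ (3, 1, 0);  λ_6+ρ ↦ (0, 1, 2);  λ_7+ρ ↦ (0, 2, 5);  λ_8+ρ ↦ (0, 1, 2);  λ_9+ρ ↦ (1, 0, 1);  λ_10+ρ ↦ (0, 2, 5);  λ_11+ρ ↦ (0, 1, 2);  λ_12+ρ ↦ (3, 0, 1);  λ_13+ρ ↦ (3, 1, 0);  λ_14+ρ ↦ (1, 1, 3);  λ_15+ρ ↦ (1, 0, 1);  λ_16+ρ ↦ (0, 1, 2);  λ_17+ρ ↦ (1, 1, 3);  λ_18+ρ ↦ (0, 1, 2);  λ_19+ρ ↦ (0, 2, 5);  λ_20+ρ ↦ (3, 1, 0)

Linkage partition of the 20 weights (6 classes, p=7):

[[1, 14, 17], [2, 5, 13, 20], [3, 7, 10, 19], [4, 12], [6, 8, 11, 16, 18], [9, 15]]


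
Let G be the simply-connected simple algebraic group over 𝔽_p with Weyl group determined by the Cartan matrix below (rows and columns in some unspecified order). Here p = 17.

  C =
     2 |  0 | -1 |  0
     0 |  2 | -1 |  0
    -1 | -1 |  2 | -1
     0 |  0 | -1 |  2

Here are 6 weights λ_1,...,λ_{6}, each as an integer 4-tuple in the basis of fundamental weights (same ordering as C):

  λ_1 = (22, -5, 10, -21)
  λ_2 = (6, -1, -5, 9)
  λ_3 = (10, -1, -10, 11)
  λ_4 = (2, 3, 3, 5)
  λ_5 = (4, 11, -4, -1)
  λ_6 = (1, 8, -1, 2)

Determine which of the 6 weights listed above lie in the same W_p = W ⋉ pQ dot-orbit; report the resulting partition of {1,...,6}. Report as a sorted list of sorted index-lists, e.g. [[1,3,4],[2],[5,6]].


Cartan matrix: type D_4 (|W|=192); un-permuting the 4 rows.

λ_j+ρ reflected into Ā_17 (⟨·,θ^∨⟩≤17); 4-tuples as given:

    [1] (3, 4, 0, 6)
    [2] (3, 4, 0, 6)
    [3] (2, 9, 0, 3)
    [4] (3, 4, 0, 6)
    [5] (2, 9, 0, 3)
    [6] (2, 9, 0, 3)

These 6 weights hit 2 W_17-dot-orbits; sizes (3, 3):

[[1, 2, 4], [3, 5, 6]]


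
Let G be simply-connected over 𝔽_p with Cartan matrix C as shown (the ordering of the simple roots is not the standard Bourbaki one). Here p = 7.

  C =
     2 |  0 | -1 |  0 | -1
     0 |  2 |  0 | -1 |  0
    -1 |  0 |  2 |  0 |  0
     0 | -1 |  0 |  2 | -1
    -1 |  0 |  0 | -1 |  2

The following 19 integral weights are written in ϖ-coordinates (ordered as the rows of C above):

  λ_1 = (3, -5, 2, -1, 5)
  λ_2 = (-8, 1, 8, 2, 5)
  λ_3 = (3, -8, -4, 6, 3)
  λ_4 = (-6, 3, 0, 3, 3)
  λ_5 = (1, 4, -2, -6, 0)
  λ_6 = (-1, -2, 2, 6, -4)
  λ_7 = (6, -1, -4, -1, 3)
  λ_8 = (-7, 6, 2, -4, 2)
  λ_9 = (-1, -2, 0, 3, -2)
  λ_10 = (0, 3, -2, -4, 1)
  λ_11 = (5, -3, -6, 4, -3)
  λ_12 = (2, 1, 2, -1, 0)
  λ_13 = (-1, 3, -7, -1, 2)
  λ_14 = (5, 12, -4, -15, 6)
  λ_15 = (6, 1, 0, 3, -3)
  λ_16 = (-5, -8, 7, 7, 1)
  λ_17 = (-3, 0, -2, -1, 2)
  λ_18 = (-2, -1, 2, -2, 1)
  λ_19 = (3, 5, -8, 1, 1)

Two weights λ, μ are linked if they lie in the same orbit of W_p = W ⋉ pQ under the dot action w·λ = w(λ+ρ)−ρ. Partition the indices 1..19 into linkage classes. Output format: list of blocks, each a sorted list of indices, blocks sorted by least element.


Type A_5, rank 5, |W|=720; reorder rows/cols to standard.

W_7-reps of the 19 weights in Ā_7 (same 5-coord order as C):

  λ_1 → (1, 1, 0, 2, 0);  λ_2 → (1, 0, 2, 1, 1);  λ_3 → (3, 0, 1, 0, 1);  λ_4 → (1, 1, 0, 2, 0);  λ_5 → (1, 0, 2, 1, 1);  λ_6 → (3, 1, 0, 3, 0);  λ_7 → (3, 1, 0, 3, 0);  λ_8 → (3, 1, 0, 3, 0);  λ_9 → (1, 1, 0, 2, 0);  λ_10 → (1, 1, 0, 2, 0);  λ_11 → (1, 0, 2, 1, 1);  λ_12 → (3, 0, 1, 0, 1);  λ_13 → (3, 1, 0, 3, 0);  λ_14 → (1, 1, 2, 0, 0);  λ_15 → (1, 0, 2, 1, 1);  λ_16 → (1, 1, 2, 0, 0);  λ_17 → (1, 1, 2, 0, 0);  λ_18 → (1, 1, 2, 0, 0);  λ_19 → (1, 1, 2, 0, 0)

The 19 indices split into 5 linkage classes (same alcove rep ⇔ same W_7-dot-orbit):

[[1, 4, 9, 10], [2, 5, 11, 15], [3, 12], [6, 7, 8, 13], [14, 16, 17, 18, 19]]


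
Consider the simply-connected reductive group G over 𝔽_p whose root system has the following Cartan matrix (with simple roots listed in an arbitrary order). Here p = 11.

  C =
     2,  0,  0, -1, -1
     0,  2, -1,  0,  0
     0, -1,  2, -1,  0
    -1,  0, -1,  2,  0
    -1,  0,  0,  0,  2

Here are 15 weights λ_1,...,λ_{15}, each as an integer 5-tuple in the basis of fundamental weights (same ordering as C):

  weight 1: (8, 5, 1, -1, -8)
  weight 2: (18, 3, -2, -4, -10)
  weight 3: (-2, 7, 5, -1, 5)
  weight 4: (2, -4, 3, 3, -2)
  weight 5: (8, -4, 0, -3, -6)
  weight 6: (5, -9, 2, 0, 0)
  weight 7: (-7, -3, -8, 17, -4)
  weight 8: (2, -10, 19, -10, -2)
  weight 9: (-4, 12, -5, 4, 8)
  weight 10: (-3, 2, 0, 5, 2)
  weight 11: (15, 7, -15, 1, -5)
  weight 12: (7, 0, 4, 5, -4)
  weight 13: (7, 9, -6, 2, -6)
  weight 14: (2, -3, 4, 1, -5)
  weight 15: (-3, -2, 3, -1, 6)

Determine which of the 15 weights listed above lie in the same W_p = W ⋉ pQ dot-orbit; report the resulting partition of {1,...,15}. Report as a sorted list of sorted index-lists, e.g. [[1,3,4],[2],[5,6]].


Root system A_5: the 5×5 matrix C matches after relabeling.

Each λ_j+ρ reduced to Ā_11; 5-tuples below use C's row order:

    λ_1 → (2, 0, 2, 0, 1)
    λ_2 → (2, 3, 1, 4, 1)
    λ_3 → (1, 0, 3, 2, 0)
    λ_4 → (2, 3, 1, 4, 1)
    λ_5 → (0, 1, 1, 2, 5)
    λ_6 → (2, 3, 1, 4, 1)
    λ_7 → (2, 0, 2, 0, 1)
    λ_8 → (2, 0, 2, 0, 1)
    λ_9 → (2, 0, 2, 0, 1)
    λ_10 → (2, 3, 1, 4, 1)
    λ_11 → (2, 3, 1, 4, 1)
    λ_12 → (1, 0, 3, 2, 0)
    λ_13 → (1, 0, 3, 2, 0)
    λ_14 → (1, 2, 3, 1, 3)
    λ_15 → (0, 1, 1, 2, 5)

5 distinct reps among the 15 weights ⇒ 5 W_11-linkage classes:

[[1, 7, 8, 9], [2, 4, 6, 10, 11], [3, 12, 13], [5, 15], [14]]


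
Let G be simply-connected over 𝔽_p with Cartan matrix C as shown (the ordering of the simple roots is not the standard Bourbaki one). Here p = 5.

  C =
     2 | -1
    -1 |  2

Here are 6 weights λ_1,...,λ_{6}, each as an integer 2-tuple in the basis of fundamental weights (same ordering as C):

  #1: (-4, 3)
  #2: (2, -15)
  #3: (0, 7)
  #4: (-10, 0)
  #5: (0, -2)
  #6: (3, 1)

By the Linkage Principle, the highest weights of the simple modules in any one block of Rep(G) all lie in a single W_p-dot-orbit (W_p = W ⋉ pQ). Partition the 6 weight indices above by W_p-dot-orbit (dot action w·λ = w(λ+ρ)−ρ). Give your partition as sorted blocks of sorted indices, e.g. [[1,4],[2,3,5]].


A_2 Cartan matrix, 2 simple roots permuted; ρ=(1,1).

Alcove-folded reps (p=5, 6 weights, presented ϖ-order):

  λ_1+ρ ↦ (3, 1) · λ_2+ρ ↦ (3, 1) · λ_3+ρ ↦ (3, 1) · λ_4+ρ ↦ (3, 1) · λ_5+ρ ↦ (0, 1) · λ_6+ρ ↦ (3, 1)

These 6 weights hit 2 W_5-dot-orbits; sizes (5, 1):

[[1, 2, 3, 4, 6], [5]]
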